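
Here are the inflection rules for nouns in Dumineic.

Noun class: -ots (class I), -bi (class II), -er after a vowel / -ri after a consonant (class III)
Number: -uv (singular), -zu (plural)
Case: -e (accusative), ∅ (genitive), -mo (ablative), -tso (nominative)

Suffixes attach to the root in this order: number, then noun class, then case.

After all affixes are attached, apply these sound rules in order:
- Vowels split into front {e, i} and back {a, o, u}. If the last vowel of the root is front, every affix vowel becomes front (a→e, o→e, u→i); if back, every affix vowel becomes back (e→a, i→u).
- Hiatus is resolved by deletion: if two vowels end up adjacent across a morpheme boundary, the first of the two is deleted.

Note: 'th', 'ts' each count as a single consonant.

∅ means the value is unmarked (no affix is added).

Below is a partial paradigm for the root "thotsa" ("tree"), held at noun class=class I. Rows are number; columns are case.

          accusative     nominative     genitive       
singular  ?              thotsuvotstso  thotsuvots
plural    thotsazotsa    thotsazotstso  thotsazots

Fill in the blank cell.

thotsuvotsa

Attach number singular -uv → thotsauv.
Attach noun class class I -ots → thotsauvots.
Attach case accusative -e → thotsauvotse.
Apply vowel harmony: thotsauvotse → thotsauvotsa.
Apply vowel deletion: thotsauvotsa → thotsuvotsa.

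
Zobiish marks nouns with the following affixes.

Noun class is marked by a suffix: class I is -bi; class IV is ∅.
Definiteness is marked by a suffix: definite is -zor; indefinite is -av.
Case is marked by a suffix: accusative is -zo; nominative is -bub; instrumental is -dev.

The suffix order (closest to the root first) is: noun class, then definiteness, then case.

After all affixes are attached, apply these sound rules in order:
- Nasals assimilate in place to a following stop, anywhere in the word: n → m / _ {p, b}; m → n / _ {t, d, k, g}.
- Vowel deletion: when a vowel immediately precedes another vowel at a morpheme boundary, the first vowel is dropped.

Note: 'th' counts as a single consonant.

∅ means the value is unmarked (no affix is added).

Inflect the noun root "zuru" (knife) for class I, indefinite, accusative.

zurubavzo

Attach noun class class I -bi → zurubi.
Attach definiteness indefinite -av → zurubiav.
Attach case accusative -zo → zurubiavzo.
Nasal assimilation: no change.
Apply vowel deletion: zurubiavzo → zurubavzo.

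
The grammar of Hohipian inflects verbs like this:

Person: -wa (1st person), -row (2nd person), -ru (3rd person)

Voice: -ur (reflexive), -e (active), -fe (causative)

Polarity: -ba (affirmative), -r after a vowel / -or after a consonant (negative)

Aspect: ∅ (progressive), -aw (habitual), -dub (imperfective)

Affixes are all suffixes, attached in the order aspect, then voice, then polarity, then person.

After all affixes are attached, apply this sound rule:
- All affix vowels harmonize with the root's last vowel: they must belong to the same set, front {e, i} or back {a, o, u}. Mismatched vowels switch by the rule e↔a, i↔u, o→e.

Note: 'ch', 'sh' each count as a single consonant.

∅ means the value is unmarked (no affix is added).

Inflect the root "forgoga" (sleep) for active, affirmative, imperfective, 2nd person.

forgogadubabarow

Attach aspect imperfective -dub → forgogadub.
Attach voice active -e → forgogadube.
Attach polarity affirmative -ba → forgogadubeba.
Attach person 2nd person -row → forgogadubebarow.
Apply vowel harmony: forgogadubebarow → forgogadubabarow.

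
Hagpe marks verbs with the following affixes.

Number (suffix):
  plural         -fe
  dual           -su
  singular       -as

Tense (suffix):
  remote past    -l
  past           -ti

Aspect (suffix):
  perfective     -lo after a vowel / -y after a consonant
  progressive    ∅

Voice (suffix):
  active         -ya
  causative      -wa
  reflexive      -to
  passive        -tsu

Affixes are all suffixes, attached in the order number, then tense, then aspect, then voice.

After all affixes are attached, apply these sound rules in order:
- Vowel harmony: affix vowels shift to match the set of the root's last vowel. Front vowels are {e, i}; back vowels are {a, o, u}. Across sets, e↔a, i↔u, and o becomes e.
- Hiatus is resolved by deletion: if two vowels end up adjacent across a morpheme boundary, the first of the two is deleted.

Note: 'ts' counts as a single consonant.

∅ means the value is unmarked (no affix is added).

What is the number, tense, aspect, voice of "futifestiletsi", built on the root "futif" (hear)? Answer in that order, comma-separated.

Segment: futif-as-ti-lo-tsu.
number: -as → singular.
tense: -ti → past.
aspect: -lo/y → perfective.
voice: -tsu → passive.

singular, past, perfective, passive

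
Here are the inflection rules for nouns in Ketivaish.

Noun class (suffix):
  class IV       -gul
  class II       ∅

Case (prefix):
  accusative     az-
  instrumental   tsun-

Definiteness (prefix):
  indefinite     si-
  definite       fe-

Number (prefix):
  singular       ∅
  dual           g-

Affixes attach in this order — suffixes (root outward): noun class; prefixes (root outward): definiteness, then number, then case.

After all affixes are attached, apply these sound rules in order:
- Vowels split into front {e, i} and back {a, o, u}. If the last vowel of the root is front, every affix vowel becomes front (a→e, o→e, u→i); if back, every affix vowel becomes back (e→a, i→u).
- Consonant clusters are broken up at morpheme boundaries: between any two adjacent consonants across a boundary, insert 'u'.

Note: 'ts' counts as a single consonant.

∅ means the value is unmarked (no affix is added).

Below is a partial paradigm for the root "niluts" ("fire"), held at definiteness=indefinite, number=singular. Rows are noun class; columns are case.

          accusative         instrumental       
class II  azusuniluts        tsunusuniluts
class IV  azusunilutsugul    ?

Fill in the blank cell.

tsunusunilutsugul

Attach definiteness indefinite si- → siniluts.
number = singular: zero marking, form stays siniluts.
Attach noun class class IV -gul → sinilutsgul.
Attach case instrumental tsun- → tsunsinilutsgul.
Apply vowel harmony: tsunsinilutsgul → tsunsunilutsgul.
Apply epenthesis: tsunsunilutsgul → tsunusunilutsugul.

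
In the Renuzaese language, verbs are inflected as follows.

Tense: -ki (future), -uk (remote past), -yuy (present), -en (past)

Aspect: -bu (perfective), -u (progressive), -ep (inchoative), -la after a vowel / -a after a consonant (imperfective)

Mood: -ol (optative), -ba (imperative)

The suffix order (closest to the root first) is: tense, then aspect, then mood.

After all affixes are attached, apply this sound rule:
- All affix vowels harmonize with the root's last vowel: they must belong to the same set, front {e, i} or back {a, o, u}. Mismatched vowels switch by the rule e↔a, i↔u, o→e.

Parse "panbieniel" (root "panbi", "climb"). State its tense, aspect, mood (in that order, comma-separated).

Segment: panbi-en-u-ol.
tense: -en → past.
aspect: -u → progressive.
mood: -ol → optative.

past, progressive, optative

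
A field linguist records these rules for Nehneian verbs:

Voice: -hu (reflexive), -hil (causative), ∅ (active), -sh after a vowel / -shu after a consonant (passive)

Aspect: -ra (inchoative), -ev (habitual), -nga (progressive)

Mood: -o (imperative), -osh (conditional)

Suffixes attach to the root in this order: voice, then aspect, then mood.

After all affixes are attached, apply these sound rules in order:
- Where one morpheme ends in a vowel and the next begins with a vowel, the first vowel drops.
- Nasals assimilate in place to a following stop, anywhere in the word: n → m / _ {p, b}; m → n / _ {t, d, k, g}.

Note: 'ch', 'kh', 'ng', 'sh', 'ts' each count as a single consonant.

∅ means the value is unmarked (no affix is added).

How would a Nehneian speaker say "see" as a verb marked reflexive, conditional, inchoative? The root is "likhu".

likhuhurosh

Attach voice reflexive -hu → likhuhu.
Attach aspect inchoative -ra → likhuhura.
Attach mood conditional -osh → likhuhuraosh.
Apply vowel deletion: likhuhuraosh → likhuhurosh.
Nasal assimilation: no change.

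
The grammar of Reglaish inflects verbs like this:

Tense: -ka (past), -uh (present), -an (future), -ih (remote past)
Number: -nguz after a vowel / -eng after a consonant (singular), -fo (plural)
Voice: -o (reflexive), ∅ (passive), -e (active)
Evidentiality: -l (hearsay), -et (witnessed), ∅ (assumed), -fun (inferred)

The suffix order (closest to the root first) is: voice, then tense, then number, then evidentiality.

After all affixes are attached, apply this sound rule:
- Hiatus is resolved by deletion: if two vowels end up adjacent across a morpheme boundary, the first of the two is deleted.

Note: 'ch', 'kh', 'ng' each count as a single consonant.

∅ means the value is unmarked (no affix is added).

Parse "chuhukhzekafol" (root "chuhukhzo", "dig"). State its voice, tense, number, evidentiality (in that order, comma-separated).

active, past, plural, hearsay

Segment: chuhukhzo-e-ka-fo-l.
voice: -e → active.
tense: -ka → past.
number: -fo → plural.
evidentiality: -l → hearsay.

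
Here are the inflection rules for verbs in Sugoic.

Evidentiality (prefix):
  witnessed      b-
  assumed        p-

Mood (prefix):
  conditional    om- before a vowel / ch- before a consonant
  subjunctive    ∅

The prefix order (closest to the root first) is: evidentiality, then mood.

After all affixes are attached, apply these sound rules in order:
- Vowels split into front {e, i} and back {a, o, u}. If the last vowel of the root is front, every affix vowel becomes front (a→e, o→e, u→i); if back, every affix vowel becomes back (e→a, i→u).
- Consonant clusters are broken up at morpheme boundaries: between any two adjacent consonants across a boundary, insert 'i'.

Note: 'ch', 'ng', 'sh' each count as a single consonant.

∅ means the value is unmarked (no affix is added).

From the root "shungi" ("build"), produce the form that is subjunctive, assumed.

Attach evidentiality assumed p- → pshungi.
mood = subjunctive: zero marking, form stays pshungi.
Vowel harmony: no change.
Apply epenthesis: pshungi → pishungi.

pishungi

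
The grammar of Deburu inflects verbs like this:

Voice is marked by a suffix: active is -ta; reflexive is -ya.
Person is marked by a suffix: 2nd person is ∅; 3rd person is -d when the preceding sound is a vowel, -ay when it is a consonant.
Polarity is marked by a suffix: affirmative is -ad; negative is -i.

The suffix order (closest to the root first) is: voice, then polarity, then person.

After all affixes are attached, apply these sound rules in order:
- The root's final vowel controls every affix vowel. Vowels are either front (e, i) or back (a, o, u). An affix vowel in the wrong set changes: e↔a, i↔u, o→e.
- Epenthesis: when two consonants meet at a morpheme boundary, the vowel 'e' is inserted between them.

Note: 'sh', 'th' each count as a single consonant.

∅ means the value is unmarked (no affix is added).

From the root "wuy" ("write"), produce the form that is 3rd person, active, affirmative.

Attach voice active -ta → wuyta.
Attach polarity affirmative -ad → wuytaad.
Attach person 3rd person -ay (after consonant 'd') → wuytaaday.
Vowel harmony: no change.
Apply epenthesis: wuytaaday → wuyetaaday.

wuyetaaday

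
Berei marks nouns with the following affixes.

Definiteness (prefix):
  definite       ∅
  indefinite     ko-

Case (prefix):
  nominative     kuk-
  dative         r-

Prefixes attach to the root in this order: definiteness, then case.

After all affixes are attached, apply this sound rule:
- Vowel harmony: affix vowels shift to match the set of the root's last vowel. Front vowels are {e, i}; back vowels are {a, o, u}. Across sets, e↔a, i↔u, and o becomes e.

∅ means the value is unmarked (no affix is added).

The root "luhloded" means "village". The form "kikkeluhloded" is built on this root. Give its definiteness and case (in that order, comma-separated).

indefinite, nominative

Segment: kuk-ko-luhloded.
definiteness: ko- → indefinite.
case: kuk- → nominative.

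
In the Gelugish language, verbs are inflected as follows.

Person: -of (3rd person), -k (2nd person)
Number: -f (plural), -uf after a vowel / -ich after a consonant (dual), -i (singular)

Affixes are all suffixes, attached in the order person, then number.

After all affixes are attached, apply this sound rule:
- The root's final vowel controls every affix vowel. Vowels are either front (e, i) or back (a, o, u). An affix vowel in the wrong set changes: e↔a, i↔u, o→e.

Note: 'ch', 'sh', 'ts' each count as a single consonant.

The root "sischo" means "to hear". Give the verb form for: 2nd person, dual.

Attach person 2nd person -k → sischok.
Attach number dual -ich (after consonant 'k') → sischokich.
Apply vowel harmony: sischokich → sischokuch.

sischokuch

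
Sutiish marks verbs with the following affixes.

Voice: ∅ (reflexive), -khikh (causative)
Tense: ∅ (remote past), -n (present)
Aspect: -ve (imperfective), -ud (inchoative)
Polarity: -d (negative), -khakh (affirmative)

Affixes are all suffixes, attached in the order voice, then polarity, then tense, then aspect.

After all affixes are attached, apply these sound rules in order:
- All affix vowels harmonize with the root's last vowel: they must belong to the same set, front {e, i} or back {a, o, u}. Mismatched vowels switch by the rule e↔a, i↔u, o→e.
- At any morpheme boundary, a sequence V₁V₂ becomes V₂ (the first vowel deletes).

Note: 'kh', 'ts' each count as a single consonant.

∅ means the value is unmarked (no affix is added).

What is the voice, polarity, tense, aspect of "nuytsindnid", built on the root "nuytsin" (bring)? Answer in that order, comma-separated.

reflexive, negative, present, inchoative

Segment: nuytsin-d-n-ud.
voice: ∅ → reflexive.
polarity: -d → negative.
tense: -n → present.
aspect: -ud → inchoative.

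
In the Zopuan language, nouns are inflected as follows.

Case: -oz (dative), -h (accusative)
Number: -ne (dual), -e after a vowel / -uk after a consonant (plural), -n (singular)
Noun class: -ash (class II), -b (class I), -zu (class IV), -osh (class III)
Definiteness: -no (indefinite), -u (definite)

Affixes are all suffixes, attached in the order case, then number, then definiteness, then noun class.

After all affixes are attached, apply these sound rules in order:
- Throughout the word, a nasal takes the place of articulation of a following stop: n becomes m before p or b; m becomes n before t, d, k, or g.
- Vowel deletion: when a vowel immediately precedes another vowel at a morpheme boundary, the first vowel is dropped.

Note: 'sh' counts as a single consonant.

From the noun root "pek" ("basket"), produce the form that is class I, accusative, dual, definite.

Attach case accusative -h → pekh.
Attach number dual -ne → pekhne.
Attach definiteness definite -u → pekhneu.
Attach noun class class I -b → pekhneub.
Nasal assimilation: no change.
Apply vowel deletion: pekhneub → pekhnub.

pekhnub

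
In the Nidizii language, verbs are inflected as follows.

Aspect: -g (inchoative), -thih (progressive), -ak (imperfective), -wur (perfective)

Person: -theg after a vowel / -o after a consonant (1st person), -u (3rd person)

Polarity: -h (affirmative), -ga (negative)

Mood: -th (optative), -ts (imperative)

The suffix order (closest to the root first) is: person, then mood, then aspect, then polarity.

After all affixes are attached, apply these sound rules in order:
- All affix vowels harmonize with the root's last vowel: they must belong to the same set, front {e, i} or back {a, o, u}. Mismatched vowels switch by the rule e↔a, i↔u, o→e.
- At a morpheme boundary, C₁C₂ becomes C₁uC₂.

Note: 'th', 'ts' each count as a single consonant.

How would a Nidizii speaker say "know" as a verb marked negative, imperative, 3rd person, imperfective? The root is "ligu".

Attach person 3rd person -u → liguu.
Attach mood imperative -ts → liguuts.
Attach aspect imperfective -ak → liguutsak.
Attach polarity negative -ga → liguutsakga.
Vowel harmony: no change.
Apply epenthesis: liguutsakga → liguutsakuga.

liguutsakuga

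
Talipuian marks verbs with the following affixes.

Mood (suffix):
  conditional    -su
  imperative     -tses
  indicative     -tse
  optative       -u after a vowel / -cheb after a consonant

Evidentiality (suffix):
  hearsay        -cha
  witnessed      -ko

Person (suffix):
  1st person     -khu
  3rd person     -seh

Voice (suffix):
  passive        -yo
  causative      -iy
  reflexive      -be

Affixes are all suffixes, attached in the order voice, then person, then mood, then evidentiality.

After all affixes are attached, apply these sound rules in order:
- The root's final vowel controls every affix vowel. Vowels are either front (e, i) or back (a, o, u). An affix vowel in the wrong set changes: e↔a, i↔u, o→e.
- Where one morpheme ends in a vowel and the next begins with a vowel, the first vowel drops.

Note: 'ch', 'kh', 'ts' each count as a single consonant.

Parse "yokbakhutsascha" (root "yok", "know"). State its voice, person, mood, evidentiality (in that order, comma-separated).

reflexive, 1st person, imperative, hearsay

Segment: yok-be-khu-tses-cha.
voice: -be → reflexive.
person: -khu → 1st person.
mood: -tses → imperative.
evidentiality: -cha → hearsay.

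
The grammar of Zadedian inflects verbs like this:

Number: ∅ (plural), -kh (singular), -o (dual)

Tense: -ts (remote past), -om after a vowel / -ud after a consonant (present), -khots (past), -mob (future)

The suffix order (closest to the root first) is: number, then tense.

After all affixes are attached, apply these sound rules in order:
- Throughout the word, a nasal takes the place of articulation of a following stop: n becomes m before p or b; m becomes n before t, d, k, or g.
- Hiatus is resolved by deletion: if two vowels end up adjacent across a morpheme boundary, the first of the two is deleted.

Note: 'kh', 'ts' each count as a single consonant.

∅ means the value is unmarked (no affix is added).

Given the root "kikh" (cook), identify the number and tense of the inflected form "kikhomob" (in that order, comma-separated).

dual, future

Segment: kikh-o-mob.
number: -o → dual.
tense: -mob → future.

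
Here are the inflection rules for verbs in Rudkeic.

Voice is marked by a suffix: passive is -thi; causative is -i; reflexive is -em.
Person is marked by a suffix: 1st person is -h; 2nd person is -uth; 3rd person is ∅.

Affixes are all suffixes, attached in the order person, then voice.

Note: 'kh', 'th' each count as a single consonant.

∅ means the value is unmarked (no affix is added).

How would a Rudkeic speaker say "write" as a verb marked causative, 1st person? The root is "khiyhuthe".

khiyhuthehi

Attach person 1st person -h → khiyhutheh.
Attach voice causative -i → khiyhuthehi.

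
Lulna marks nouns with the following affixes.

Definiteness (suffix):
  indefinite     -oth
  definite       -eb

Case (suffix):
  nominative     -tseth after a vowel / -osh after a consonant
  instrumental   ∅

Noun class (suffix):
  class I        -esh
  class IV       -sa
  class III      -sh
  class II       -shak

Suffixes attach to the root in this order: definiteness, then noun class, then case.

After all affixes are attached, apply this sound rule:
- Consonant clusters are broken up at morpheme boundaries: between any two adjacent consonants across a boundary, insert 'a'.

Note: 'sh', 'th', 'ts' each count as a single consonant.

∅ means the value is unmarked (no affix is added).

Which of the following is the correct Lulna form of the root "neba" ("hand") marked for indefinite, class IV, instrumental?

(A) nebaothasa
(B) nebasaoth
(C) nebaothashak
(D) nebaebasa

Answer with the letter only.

Attach definiteness indefinite -oth → nebaoth.
Attach noun class class IV -sa → nebaothsa.
case = instrumental: zero marking, form stays nebaothsa.
Apply epenthesis: nebaothsa → nebaothasa.
So the correct form is nebaothasa, option (A).
(C) nebaothashak is wrong: it uses class II instead of class IV for noun class.
(D) nebaebasa is wrong: it uses definite instead of indefinite for definiteness.
(B) nebasaoth is wrong: it has the affixes in the wrong order.

A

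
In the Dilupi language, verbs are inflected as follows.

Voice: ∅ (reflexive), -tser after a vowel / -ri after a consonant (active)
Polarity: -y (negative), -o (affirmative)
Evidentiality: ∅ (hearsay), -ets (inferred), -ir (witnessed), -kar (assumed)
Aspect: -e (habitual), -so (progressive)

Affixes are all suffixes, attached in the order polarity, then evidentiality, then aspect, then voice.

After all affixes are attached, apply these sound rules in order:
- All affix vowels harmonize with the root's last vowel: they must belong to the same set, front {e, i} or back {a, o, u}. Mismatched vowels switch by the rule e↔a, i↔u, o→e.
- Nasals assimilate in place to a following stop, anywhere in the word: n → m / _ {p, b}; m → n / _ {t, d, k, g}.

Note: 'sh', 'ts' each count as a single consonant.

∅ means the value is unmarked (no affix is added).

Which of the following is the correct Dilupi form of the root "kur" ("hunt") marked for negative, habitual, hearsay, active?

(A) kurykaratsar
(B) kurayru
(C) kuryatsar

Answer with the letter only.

Attach polarity negative -y → kury.
evidentiality = hearsay: zero marking, form stays kury.
Attach aspect habitual -e → kurye.
Attach voice active -tser (after vowel 'e') → kuryetser.
Apply vowel harmony: kuryetser → kuryatsar.
Nasal assimilation: no change.
So the correct form is kuryatsar, option (C).
(A) kurykaratsar is wrong: it uses assumed instead of hearsay for evidentiality.
(B) kurayru is wrong: it has the affixes in the wrong order.

C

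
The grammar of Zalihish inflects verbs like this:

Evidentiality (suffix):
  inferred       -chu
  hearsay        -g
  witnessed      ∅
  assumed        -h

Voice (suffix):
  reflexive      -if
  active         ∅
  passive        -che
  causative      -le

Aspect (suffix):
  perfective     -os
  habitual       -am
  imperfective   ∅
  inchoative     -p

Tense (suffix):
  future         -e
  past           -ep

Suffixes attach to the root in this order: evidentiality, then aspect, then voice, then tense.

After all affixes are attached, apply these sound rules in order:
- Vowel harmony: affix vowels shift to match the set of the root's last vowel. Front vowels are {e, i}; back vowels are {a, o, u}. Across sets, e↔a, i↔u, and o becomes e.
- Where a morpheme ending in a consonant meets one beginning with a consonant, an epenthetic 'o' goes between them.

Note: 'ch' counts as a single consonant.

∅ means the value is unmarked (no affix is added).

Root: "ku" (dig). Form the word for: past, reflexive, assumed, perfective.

kuhosufap

Attach evidentiality assumed -h → kuh.
Attach aspect perfective -os → kuhos.
Attach voice reflexive -if → kuhosif.
Attach tense past -ep → kuhosifep.
Apply vowel harmony: kuhosifep → kuhosufap.
Epenthesis: no change.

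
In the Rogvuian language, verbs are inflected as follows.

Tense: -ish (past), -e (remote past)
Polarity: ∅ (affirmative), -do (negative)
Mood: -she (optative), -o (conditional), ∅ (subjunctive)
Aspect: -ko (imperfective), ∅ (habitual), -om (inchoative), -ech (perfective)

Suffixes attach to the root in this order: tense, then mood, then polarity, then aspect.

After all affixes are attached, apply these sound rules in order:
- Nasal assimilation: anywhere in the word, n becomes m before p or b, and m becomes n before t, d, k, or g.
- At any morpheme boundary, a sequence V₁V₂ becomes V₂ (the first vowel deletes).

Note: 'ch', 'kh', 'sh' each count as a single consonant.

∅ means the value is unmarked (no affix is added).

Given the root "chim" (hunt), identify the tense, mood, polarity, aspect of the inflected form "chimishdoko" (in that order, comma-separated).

past, subjunctive, negative, imperfective

Segment: chim-ish-do-ko.
tense: -ish → past.
mood: ∅ → subjunctive.
polarity: -do → negative.
aspect: -ko → imperfective.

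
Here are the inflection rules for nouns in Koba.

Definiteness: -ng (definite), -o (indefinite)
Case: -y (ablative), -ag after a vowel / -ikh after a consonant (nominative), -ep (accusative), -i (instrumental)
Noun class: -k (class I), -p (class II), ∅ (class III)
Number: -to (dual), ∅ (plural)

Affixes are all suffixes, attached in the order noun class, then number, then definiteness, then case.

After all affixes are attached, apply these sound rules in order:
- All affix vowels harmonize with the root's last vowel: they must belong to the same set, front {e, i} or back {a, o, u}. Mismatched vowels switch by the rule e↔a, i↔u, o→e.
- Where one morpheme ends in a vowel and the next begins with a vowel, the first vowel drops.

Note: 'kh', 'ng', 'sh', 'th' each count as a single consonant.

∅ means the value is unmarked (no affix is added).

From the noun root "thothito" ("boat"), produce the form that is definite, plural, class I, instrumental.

thothitokngu

Attach noun class class I -k → thothitok.
number = plural: zero marking, form stays thothitok.
Attach definiteness definite -ng → thothitokng.
Attach case instrumental -i → thothitokngi.
Apply vowel harmony: thothitokngi → thothitokngu.
Vowel deletion: no change.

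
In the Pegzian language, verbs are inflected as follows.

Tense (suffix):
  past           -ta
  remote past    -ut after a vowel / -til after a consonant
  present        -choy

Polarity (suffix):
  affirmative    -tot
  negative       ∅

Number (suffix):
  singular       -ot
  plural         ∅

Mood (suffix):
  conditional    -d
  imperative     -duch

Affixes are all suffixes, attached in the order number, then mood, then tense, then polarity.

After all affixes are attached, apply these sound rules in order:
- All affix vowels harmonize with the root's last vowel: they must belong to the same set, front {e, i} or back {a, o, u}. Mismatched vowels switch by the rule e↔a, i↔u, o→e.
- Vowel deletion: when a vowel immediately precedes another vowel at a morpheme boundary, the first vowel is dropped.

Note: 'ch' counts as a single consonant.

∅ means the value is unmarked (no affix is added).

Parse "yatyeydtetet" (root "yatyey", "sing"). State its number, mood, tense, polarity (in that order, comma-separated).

Segment: yatyey-d-ta-tot.
number: ∅ → plural.
mood: -d → conditional.
tense: -ta → past.
polarity: -tot → affirmative.

plural, conditional, past, affirmative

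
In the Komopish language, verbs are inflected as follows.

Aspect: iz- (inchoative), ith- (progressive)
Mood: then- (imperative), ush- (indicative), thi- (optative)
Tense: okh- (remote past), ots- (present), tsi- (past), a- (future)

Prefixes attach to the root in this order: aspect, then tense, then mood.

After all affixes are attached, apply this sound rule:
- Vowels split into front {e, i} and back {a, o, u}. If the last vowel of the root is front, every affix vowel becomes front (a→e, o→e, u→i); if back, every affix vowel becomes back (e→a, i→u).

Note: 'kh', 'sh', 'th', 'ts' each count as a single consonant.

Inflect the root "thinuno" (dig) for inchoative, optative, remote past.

thuokhuzthinuno

Attach aspect inchoative iz- → izthinuno.
Attach tense remote past okh- → okhizthinuno.
Attach mood optative thi- → thiokhizthinuno.
Apply vowel harmony: thiokhizthinuno → thuokhuzthinuno.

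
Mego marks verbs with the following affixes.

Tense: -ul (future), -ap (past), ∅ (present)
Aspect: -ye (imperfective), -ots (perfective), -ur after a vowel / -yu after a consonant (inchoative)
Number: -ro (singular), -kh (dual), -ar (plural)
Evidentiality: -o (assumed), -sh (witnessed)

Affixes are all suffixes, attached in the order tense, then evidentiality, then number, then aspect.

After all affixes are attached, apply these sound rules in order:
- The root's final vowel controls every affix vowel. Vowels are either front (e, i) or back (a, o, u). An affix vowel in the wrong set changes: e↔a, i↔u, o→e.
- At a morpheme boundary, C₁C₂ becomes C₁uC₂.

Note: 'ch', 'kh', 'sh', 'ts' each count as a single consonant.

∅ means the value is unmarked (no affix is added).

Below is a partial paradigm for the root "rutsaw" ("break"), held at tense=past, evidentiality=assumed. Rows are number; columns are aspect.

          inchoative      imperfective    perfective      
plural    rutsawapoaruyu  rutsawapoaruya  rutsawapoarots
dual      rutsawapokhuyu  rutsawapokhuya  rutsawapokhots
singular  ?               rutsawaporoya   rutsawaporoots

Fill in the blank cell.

rutsawaporour

Attach tense past -ap → rutsawap.
Attach evidentiality assumed -o → rutsawapo.
Attach number singular -ro → rutsawaporo.
Attach aspect inchoative -ur (after vowel 'o') → rutsawaporour.
Vowel harmony: no change.
Epenthesis: no change.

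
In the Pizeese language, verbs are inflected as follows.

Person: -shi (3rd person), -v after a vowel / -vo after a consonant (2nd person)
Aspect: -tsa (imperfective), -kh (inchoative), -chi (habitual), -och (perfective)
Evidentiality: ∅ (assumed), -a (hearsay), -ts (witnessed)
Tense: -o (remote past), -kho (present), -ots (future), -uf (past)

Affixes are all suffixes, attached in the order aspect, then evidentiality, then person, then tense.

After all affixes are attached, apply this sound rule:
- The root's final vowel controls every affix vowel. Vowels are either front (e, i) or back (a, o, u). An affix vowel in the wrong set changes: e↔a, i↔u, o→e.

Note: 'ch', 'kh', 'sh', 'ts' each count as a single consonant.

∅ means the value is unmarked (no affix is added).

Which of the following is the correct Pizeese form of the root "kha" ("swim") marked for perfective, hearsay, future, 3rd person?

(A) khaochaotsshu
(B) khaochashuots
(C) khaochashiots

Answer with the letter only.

B

Attach aspect perfective -och → khaoch.
Attach evidentiality hearsay -a → khaocha.
Attach person 3rd person -shi → khaochashi.
Attach tense future -ots → khaochashiots.
Apply vowel harmony: khaochashiots → khaochashuots.
So the correct form is khaochashuots, option (B).
(A) khaochaotsshu is wrong: it has the affixes in the wrong order.
(C) khaochashiots is wrong: it fails to apply the sound rule(s).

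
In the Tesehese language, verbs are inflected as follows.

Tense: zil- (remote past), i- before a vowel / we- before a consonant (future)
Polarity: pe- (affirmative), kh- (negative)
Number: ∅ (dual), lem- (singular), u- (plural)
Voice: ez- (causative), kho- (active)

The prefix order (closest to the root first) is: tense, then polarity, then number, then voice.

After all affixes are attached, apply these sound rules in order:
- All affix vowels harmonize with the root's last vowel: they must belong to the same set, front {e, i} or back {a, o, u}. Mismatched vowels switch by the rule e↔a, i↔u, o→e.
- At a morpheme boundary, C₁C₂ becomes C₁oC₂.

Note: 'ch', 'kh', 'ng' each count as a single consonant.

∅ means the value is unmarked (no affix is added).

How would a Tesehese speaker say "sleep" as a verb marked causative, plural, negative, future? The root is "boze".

Attach tense future we- (before consonant 'b') → weboze.
Attach polarity negative kh- → khweboze.
Attach number plural u- → ukhweboze.
Attach voice causative ez- → ezukhweboze.
Apply vowel harmony: ezukhweboze → ezikhweboze.
Apply epenthesis: ezikhweboze → ezikhoweboze.

ezikhoweboze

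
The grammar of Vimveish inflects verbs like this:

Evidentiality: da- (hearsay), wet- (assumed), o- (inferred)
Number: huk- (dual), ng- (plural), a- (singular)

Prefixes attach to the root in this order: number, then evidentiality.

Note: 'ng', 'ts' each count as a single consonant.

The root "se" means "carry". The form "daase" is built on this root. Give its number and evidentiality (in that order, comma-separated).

singular, hearsay

Segment: da-a-se.
number: a- → singular.
evidentiality: da- → hearsay.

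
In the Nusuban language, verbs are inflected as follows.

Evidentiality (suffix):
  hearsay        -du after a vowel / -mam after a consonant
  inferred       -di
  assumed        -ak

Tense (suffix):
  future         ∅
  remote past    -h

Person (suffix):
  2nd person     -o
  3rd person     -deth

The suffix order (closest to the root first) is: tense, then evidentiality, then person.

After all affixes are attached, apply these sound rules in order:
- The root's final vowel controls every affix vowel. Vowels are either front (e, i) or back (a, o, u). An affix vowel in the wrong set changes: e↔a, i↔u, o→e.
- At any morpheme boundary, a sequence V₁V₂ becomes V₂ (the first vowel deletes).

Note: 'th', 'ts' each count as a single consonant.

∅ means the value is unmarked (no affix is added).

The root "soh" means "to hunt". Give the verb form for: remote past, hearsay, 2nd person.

Attach tense remote past -h → sohh.
Attach evidentiality hearsay -mam (after consonant 'h') → sohhmam.
Attach person 2nd person -o → sohhmamo.
Vowel harmony: no change.
Vowel deletion: no change.

sohhmamo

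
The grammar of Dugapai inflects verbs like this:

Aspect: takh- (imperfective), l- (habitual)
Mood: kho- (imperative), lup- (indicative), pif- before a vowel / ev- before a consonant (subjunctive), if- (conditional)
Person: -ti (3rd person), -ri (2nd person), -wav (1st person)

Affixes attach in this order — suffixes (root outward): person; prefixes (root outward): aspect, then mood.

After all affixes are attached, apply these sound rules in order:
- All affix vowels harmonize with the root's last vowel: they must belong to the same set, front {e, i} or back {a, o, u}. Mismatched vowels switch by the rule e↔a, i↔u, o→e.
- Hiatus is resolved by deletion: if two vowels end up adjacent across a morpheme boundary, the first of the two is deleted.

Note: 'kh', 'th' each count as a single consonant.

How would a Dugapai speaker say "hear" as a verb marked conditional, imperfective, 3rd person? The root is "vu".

uftakhvutu

Attach person 3rd person -ti → vuti.
Attach aspect imperfective takh- → takhvuti.
Attach mood conditional if- → iftakhvuti.
Apply vowel harmony: iftakhvuti → uftakhvutu.
Vowel deletion: no change.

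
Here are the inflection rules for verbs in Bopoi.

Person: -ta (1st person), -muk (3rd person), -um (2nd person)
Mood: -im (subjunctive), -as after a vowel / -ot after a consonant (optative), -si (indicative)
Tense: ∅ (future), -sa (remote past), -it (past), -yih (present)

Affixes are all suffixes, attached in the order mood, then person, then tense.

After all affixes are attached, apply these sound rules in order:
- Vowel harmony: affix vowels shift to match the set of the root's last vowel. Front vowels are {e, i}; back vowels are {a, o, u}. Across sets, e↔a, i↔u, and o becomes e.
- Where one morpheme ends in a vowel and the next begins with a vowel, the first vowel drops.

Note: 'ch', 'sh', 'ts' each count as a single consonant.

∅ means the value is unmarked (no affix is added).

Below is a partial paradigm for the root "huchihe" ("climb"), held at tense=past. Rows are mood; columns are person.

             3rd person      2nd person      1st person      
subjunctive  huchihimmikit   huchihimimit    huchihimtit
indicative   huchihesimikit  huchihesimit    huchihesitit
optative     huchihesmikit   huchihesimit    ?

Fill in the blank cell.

Attach mood optative -as (after vowel 'e') → huchiheas.
Attach person 1st person -ta → huchiheasta.
Attach tense past -it → huchiheastait.
Apply vowel harmony: huchiheastait → huchiheesteit.
Apply vowel deletion: huchiheesteit → huchihestit.

huchihestit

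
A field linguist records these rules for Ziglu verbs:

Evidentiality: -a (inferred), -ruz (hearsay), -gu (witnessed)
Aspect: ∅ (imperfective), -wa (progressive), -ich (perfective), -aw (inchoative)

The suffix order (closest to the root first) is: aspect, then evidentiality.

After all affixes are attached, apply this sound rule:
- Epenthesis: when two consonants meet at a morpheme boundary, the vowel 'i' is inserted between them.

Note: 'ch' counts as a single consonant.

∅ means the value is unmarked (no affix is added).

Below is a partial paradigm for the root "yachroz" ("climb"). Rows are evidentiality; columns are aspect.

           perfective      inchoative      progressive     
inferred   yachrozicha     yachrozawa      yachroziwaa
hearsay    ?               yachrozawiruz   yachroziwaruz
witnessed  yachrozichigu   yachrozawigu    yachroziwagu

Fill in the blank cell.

yachrozichiruz

Attach aspect perfective -ich → yachrozich.
Attach evidentiality hearsay -ruz → yachrozichruz.
Apply epenthesis: yachrozichruz → yachrozichiruz.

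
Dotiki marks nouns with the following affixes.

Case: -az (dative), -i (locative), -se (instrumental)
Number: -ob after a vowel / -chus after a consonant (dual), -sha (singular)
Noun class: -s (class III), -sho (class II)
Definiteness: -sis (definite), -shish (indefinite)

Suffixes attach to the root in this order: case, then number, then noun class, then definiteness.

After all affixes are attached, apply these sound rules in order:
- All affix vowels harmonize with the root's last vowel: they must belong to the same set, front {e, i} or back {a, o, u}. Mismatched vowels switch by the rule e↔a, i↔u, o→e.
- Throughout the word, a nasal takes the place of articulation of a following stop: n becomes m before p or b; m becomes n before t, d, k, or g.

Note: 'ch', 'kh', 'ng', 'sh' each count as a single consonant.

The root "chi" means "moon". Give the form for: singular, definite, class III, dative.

Attach case dative -az → chiaz.
Attach number singular -sha → chiazsha.
Attach noun class class III -s → chiazshas.
Attach definiteness definite -sis → chiazshassis.
Apply vowel harmony: chiazshassis → chiezshessis.
Nasal assimilation: no change.

chiezshessis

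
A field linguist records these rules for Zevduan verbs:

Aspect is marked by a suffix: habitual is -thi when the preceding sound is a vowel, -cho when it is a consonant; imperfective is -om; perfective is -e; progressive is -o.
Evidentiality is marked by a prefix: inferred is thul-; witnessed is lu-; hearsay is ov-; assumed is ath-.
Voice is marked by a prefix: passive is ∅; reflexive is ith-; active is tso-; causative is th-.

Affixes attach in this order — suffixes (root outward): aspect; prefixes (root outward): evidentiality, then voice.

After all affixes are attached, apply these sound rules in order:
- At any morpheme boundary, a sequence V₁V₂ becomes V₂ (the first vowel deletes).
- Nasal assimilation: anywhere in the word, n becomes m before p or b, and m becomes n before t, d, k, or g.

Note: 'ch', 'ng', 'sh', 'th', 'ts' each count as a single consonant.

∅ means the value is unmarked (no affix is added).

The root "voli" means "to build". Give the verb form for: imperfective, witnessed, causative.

thluvolom

Attach aspect imperfective -om → voliom.
Attach evidentiality witnessed lu- → luvoliom.
Attach voice causative th- → thluvoliom.
Apply vowel deletion: thluvoliom → thluvolom.
Nasal assimilation: no change.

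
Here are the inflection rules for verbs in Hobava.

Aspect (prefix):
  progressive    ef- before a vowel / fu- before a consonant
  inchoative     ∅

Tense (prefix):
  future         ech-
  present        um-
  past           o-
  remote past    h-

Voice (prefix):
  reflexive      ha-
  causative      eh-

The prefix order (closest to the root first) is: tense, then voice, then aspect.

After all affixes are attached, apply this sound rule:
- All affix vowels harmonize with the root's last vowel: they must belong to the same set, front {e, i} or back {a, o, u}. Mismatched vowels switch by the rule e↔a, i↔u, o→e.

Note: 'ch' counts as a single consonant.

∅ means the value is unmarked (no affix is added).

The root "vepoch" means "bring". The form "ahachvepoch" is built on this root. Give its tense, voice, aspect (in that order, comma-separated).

future, causative, inchoative

Segment: eh-ech-vepoch.
tense: ech- → future.
voice: eh- → causative.
aspect: ∅ → inchoative.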